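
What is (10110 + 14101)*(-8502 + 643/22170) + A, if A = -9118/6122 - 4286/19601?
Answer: -273803882329720712137/1330170314370 ≈ -2.0584e+8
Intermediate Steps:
A = -102480405/59998661 (A = -9118*1/6122 - 4286*1/19601 = -4559/3061 - 4286/19601 = -102480405/59998661 ≈ -1.7080)
(10110 + 14101)*(-8502 + 643/22170) + A = (10110 + 14101)*(-8502 + 643/22170) - 102480405/59998661 = 24211*(-8502 + 643*(1/22170)) - 102480405/59998661 = 24211*(-8502 + 643/22170) - 102480405/59998661 = 24211*(-188488697/22170) - 102480405/59998661 = -4563499843067/22170 - 102480405/59998661 = -273803882329720712137/1330170314370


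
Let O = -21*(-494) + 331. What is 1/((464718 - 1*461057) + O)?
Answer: 1/14366 ≈ 6.9609e-5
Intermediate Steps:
O = 10705 (O = 10374 + 331 = 10705)
1/((464718 - 1*461057) + O) = 1/((464718 - 1*461057) + 10705) = 1/((464718 - 461057) + 10705) = 1/(3661 + 10705) = 1/14366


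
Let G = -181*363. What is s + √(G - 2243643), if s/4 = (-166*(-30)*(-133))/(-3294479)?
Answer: 2649360/3294479 + 3*I*√256594 ≈ 0.80418 + 1519.7*I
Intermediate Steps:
G = -65703
s = 2649360/3294479 (s = 4*((-166*(-30)*(-133))/(-3294479)) = 4*((4980*(-133))*(-1/3294479)) = 4*(-662340*(-1/3294479)) = 4*(662340/3294479) = 2649360/3294479 ≈ 0.80418)
s + √(G - 2243643) = 2649360/3294479 + √(-65703 - 2243643) = 2649360/3294479 + √(-2309346) = 2649360/3294479 + 3*I*√256594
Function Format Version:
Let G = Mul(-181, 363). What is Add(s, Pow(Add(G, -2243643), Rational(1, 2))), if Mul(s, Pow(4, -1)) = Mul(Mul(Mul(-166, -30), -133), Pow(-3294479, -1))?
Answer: Add(Rational(2649360, 3294479), Mul(3, I, Pow(256594, Rational(1, 2)))) ≈ Add(0.80418, Mul(1519.7, I))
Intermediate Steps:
G = -65703
s = Rational(2649360, 3294479) (s = Mul(4, Mul(Mul(Mul(-166, -30), -133), Pow(-3294479, -1))) = Mul(4, Mul(Mul(4980, -133), Rational(-1, 3294479))) = Mul(4, Mul(-662340, Rational(-1, 3294479))) = Mul(4, Rational(662340, 3294479)) = Rational(2649360, 3294479) ≈ 0.80418)
Add(s, Pow(Add(G, -2243643), Rational(1, 2))) = Add(Rational(2649360, 3294479), Pow(Add(-65703, -2243643), Rational(1, 2))) = Add(Rational(2649360, 3294479), Pow(-2309346, Rational(1, 2))) = Add(Rational(2649360, 3294479), Mul(3, I, Pow(256594, Rational(1, 2))))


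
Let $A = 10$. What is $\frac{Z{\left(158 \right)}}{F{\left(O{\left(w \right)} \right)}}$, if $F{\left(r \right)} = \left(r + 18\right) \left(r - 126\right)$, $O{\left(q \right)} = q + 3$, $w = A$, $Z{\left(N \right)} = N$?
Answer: $- \frac{158}{3503} \approx -0.045104$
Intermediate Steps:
$w = 10$
$O{\left(q \right)} = 3 + q$
$F{\left(r \right)} = \left(-126 + r\right) \left(18 + r\right)$ ($F{\left(r \right)} = \left(18 + r\right) \left(-126 + r\right) = \left(-126 + r\right) \left(18 + r\right)$)
$\frac{Z{\left(158 \right)}}{F{\left(O{\left(w \right)} \right)}} = \frac{158}{-2268 + \left(3 + 10\right)^{2} - 108 \left(3 + 10\right)} = \frac{158}{-2268 + 13^{2} - 1404} = \frac{158}{-2268 + 169 - 1404} = \frac{158}{-3503} = 158 \left(- \frac{1}{3503}\right) = - \frac{158}{3503}$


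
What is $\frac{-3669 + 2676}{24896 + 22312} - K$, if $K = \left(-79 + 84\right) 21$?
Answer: $- \frac{1652611}{15736} \approx -105.02$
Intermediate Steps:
$K = 105$ ($K = 5 \cdot 21 = 105$)
$\frac{-3669 + 2676}{24896 + 22312} - K = \frac{-3669 + 2676}{24896 + 22312} - 105 = - \frac{993}{47208} - 105 = \left(-993\right) \frac{1}{47208} - 105 = - \frac{331}{15736} - 105 = - \frac{1652611}{15736}$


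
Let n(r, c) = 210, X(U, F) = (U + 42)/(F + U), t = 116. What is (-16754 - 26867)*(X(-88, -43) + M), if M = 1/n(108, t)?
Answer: -427093211/27510 ≈ -15525.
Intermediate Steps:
X(U, F) = (42 + U)/(F + U)
M = 1/210 ≈ 0.0047619
(-16754 - 26867)*(X(-88, -43) + M) = (-16754 - 26867)*((42 - 88)/(-43 - 88) + 1/210) = -43621*(-46/(-131) + 1/210) = -43621*(-1/131*(-46) + 1/210) = -43621*(46/131 + 1/210) = -43621*9791/27510 = -427093211/27510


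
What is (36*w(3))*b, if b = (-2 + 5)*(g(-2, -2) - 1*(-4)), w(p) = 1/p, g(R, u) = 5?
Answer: 324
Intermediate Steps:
b = 27 (b = (-2 + 5)*(5 - 1*(-4)) = 3*(5 + 4) = 3*9 = 27)
(36*w(3))*b = (36/3)*27 = (36*(⅓))*27 = 12*27 = 324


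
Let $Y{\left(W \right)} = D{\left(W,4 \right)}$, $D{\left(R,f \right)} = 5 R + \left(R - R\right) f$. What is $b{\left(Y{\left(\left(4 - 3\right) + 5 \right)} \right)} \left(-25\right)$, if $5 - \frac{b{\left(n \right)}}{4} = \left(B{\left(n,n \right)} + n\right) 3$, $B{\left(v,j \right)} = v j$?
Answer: $278500$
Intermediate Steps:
$D{\left(R,f \right)} = 5 R$ ($D{\left(R,f \right)} = 5 R + 0 f = 5 R + 0 = 5 R$)
$Y{\left(W \right)} = 5 W$
$B{\left(v,j \right)} = j v$
$b{\left(n \right)} = 20 - 12 n - 12 n^{2}$ ($b{\left(n \right)} = 20 - 4 \left(n n + n\right) 3 = 20 - 4 \left(n^{2} + n\right) 3 = 20 - 4 \left(n + n^{2}\right) 3 = 20 - 4 \left(3 n + 3 n^{2}\right) = 20 - \left(12 n + 12 n^{2}\right) = 20 - 12 n - 12 n^{2}$)
$b{\left(Y{\left(\left(4 - 3\right) + 5 \right)} \right)} \left(-25\right) = \left(20 - 12 \cdot 5 \left(\left(4 - 3\right) + 5\right) - 12 \left(5 \left(\left(4 - 3\right) + 5\right)\right)^{2}\right) \left(-25\right) = \left(20 - 12 \cdot 5 \left(1 + 5\right) - 12 \left(5 \left(1 + 5\right)\right)^{2}\right) \left(-25\right) = \left(20 - 12 \cdot 5 \cdot 6 - 12 \left(5 \cdot 6\right)^{2}\right) \left(-25\right) = \left(20 - 360 - 12 \cdot 30^{2}\right) \left(-25\right) = \left(20 - 360 - 10800\right) \left(-25\right) = \left(-11140\right) \left(-25\right) = 278500$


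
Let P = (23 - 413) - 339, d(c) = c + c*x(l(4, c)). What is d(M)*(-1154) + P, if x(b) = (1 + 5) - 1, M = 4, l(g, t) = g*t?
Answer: -28425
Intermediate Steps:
x(b) = 5 (x(b) = 6 - 1 = 5)
d(c) = 6*c (d(c) = c + c*5 = c + 5*c = 6*c)
P = -729 (P = -390 - 339 = -729)
d(M)*(-1154) + P = (6*4)*(-1154) - 729 = 24*(-1154) - 729 = -27696 - 729 = -28425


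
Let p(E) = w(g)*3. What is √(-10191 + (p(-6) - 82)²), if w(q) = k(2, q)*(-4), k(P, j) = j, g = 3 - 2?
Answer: I*√1355 ≈ 36.81*I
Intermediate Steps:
g = 1
w(q) = -4*q (w(q) = q*(-4) = -4*q)
p(E) = -12 (p(E) = -4*1*3 = -4*3 = -12)
√(-10191 + (p(-6) - 82)²) = √(-10191 + (-12 - 82)²) = √(-10191 + (-94)²) = √(-10191 + 8836) = √(-1355) = I*√1355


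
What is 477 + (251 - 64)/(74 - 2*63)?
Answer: 24617/52 ≈ 473.40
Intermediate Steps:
477 + (251 - 64)/(74 - 2*63) = 477 + 187/(74 - 126) = 477 + 187/(-52) = 477 + 187*(-1/52) = 477 - 187/52 = 24617/52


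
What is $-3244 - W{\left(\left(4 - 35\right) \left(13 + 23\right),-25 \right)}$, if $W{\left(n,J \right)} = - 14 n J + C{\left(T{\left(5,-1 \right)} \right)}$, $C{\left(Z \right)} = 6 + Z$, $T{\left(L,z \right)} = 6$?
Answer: $387344$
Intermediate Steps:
$W{\left(n,J \right)} = 12 - 14 J n$ ($W{\left(n,J \right)} = - 14 n J + \left(6 + 6\right) = - 14 J n + 12 = 12 - 14 J n$)
$-3244 - W{\left(\left(4 - 35\right) \left(13 + 23\right),-25 \right)} = -3244 - \left(12 - - 350 \left(4 - 35\right) \left(13 + 23\right)\right) = -3244 - \left(12 - - 350 \left(\left(-31\right) 36\right)\right) = -3244 - \left(12 - \left(-350\right) \left(-1116\right)\right) = -3244 - \left(12 - 390600\right) = -3244 - -390588 = -3244 + 390588 = 387344$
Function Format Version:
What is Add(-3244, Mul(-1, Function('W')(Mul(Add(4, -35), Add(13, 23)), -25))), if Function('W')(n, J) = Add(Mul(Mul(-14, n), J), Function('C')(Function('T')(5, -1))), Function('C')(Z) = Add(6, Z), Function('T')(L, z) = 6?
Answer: 387344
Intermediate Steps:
Function('W')(n, J) = Add(12, Mul(-14, J, n)) (Function('W')(n, J) = Add(Mul(Mul(-14, n), J), Add(6, 6)) = Add(Mul(-14, J, n), 12) = Add(12, Mul(-14, J, n)))
Add(-3244, Mul(-1, Function('W')(Mul(Add(4, -35), Add(13, 23)), -25))) = Add(-3244, Mul(-1, Add(12, Mul(-14, -25, Mul(Add(4, -35), Add(13, 23)))))) = Add(-3244, Mul(-1, Add(12, Mul(-14, -25, Mul(-31, 36))))) = Add(-3244, Mul(-1, Add(12, Mul(-14, -25, -1116)))) = Add(-3244, Mul(-1, Add(12, -390600))) = Add(-3244, Mul(-1, -390588)) = Add(-3244, 390588) = 387344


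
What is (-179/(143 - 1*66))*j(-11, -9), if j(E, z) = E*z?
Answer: -1611/7 ≈ -230.14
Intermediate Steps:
(-179/(143 - 1*66))*j(-11, -9) = (-179/(143 - 1*66))*(-11*(-9)) = -179/(143 - 66)*99 = -179/77*99 = -1611/7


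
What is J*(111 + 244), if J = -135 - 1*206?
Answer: -121055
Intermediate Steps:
J = -341 (J = -135 - 206 = -341)
J*(111 + 244) = -341*(111 + 244) = -341*355 = -121055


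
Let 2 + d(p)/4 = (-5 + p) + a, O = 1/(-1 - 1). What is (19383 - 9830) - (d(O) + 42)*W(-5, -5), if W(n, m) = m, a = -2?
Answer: 9573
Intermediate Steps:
O = -1/2 (O = 1/(-2) = -1/2 ≈ -0.50000)
d(p) = -36 + 4*p (d(p) = -8 + 4*((-5 + p) - 2) = -8 + 4*(-7 + p) = -8 + (-28 + 4*p) = -36 + 4*p)
(19383 - 9830) - (d(O) + 42)*W(-5, -5) = (19383 - 9830) - ((-36 + 4*(-1/2)) + 42)*(-5) = 9553 - ((-36 - 2) + 42)*(-5) = 9553 - (-38 + 42)*(-5) = 9553 - 4*(-5) = 9553 - 1*(-20) = 9553 + 20 = 9573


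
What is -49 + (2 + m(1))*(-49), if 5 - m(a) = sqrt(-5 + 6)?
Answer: -343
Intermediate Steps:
m(a) = 4 (m(a) = 5 - sqrt(-5 + 6) = 5 - sqrt(1) = 5 - 1*1 = 5 - 1 = 4)
-49 + (2 + m(1))*(-49) = -49 + (2 + 4)*(-49) = -49 + 6*(-49) = -49 - 294 = -343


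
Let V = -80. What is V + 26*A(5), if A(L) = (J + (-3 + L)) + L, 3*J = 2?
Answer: 358/3 ≈ 119.33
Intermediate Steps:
J = ⅔ (J = (⅓)*2 = ⅔ ≈ 0.66667)
A(L) = -7/3 + 2*L (A(L) = (⅔ + (-3 + L)) + L = (-7/3 + L) + L = -7/3 + 2*L)
V + 26*A(5) = -80 + 26*(-7/3 + 2*5) = -80 + 26*(-7/3 + 10) = -80 + 26*(23/3) = -80 + 598/3 = 358/3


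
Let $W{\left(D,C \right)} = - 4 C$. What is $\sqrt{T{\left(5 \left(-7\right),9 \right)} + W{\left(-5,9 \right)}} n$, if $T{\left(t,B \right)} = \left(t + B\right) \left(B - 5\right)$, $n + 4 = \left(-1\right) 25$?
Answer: $- 58 i \sqrt{35} \approx - 343.13 i$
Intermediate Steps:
$n = -29$ ($n = -4 - 25 = -29$)
$T{\left(t,B \right)} = \left(-5 + B\right) \left(B + t\right)$ ($T{\left(t,B \right)} = \left(B + t\right) \left(-5 + B\right) = \left(-5 + B\right) \left(B + t\right)$)
$\sqrt{T{\left(5 \left(-7\right),9 \right)} + W{\left(-5,9 \right)}} n = \sqrt{\left(9^{2} - 45 - 5 \cdot 5 \left(-7\right) + 9 \cdot 5 \left(-7\right)\right) - 36} \left(-29\right) = \sqrt{\left(81 - 45 - -175 + 9 \left(-35\right)\right) - 36} \left(-29\right) = \sqrt{\left(81 - 45 + 175 - 315\right) - 36} \left(-29\right) = \sqrt{-104 - 36} \left(-29\right) = \sqrt{-140} \left(-29\right) = 2 i \sqrt{35} \left(-29\right) = - 58 i \sqrt{35}$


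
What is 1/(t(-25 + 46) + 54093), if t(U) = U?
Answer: 1/54114 ≈ 1.8480e-5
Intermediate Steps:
1/(t(-25 + 46) + 54093) = 1/((-25 + 46) + 54093) = 1/(21 + 54093) = 1/54114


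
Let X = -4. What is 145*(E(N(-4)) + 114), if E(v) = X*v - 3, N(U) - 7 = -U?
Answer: 9715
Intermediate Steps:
N(U) = 7 - U
E(v) = -3 - 4*v (E(v) = -4*v - 3 = -3 - 4*v)
145*(E(N(-4)) + 114) = 145*((-3 - 4*(7 - 1*(-4))) + 114) = 145*((-3 - 4*(7 + 4)) + 114) = 145*((-3 - 4*11) + 114) = 145*((-3 - 44) + 114) = 145*(-47 + 114) = 145*67 = 9715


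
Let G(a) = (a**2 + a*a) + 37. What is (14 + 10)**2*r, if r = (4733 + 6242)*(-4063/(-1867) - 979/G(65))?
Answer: 22936793331200/1760581 ≈ 1.3028e+7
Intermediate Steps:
G(a) = 37 + 2*a**2 (G(a) = (a**2 + a**2) + 37 = 2*a**2 + 37 = 37 + 2*a**2)
r = 358387395800/15845229 (r = (4733 + 6242)*(-4063/(-1867) - 979/(37 + 2*65**2)) = 10975*(-4063*(-1/1867) - 979/(37 + 2*4225)) = 10975*(4063/1867 - 979/(37 + 8450)) = 10975*(4063/1867 - 979/8487) = 10975*(32654888/15845229) = 358387395800/15845229 ≈ 22618.)
(14 + 10)**2*r = (14 + 10)**2*(358387395800/15845229) = 24**2*(358387395800/15845229) = 576*(358387395800/15845229) = 22936793331200/1760581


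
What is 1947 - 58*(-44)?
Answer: 4499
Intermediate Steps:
1947 - 58*(-44) = 1947 - 1*(-2552) = 1947 + 2552 = 4499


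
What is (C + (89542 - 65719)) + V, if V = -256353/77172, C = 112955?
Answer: 3518391821/25724 ≈ 1.3677e+5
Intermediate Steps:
V = -85451/25724 (V = -256353*1/77172 = -85451/25724 ≈ -3.3218)
(C + (89542 - 65719)) + V = (112955 + (89542 - 65719)) - 85451/25724 = (112955 + 23823) - 85451/25724 = 136778 - 85451/25724 = 3518391821/25724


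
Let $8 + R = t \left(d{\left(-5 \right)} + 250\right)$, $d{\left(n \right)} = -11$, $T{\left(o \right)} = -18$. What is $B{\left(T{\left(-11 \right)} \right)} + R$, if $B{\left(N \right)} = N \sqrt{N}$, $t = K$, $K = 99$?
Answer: $23653 - 54 i \sqrt{2} \approx 23653.0 - 76.368 i$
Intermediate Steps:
$t = 99$
$B{\left(N \right)} = N^{\frac{3}{2}}$
$R = 23653$ ($R = -8 + 99 \left(-11 + 250\right) = -8 + 99 \cdot 239 = -8 + 23661 = 23653$)
$B{\left(T{\left(-11 \right)} \right)} + R = \left(-18\right)^{\frac{3}{2}} + 23653 = - 54 i \sqrt{2} + 23653 = 23653 - 54 i \sqrt{2}$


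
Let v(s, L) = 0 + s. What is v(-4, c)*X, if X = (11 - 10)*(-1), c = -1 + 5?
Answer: 4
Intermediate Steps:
c = 4
v(s, L) = s
X = -1 (X = 1*(-1) = -1)
v(-4, c)*X = -4*(-1) = 4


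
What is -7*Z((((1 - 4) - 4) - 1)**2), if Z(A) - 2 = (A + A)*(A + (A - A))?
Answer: -57358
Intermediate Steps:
Z(A) = 2 + 2*A**2 (Z(A) = 2 + (A + A)*(A + (A - A)) = 2 + (2*A)*(A + 0) = 2 + (2*A)*A = 2 + 2*A**2)
-7*Z((((1 - 4) - 4) - 1)**2) = -7*(2 + 2*((((1 - 4) - 4) - 1)**2)**2) = -7*(2 + 2*(((-3 - 4) - 1)**2)**2) = -7*(2 + 2*((-7 - 1)**2)**2) = -7*(2 + 2*((-8)**2)**2) = -7*(2 + 2*64**2) = -7*(2 + 2*4096) = -7*(2 + 8192) = -7*8194 = -57358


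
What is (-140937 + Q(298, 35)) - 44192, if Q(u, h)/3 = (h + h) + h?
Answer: -184814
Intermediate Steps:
Q(u, h) = 9*h (Q(u, h) = 3*((h + h) + h) = 3*(2*h + h) = 3*(3*h) = 9*h)
(-140937 + Q(298, 35)) - 44192 = (-140937 + 9*35) - 44192 = (-140937 + 315) - 44192 = -140622 - 44192 = -184814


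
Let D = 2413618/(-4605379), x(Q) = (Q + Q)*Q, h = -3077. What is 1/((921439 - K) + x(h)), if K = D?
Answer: 4605379/91450381014181 ≈ 5.0359e-8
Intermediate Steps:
x(Q) = 2*Q² (x(Q) = (2*Q)*Q = 2*Q²)
D = -2413618/4605379 (D = 2413618*(-1/4605379) = -2413618/4605379 ≈ -0.52409)
K = -2413618/4605379 ≈ -0.52409
1/((921439 - K) + x(h)) = 1/((921439 - 1*(-2413618/4605379)) + 2*(-3077)²) = 1/((921439 + 2413618/4605379) + 2*9467929) = 1/(4243578233999/4605379 + 18935858) = 1/(91450381014181/4605379) = 4605379/91450381014181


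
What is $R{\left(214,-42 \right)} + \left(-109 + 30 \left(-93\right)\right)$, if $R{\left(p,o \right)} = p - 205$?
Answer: $-2890$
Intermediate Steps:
$R{\left(p,o \right)} = -205 + p$
$R{\left(214,-42 \right)} + \left(-109 + 30 \left(-93\right)\right) = \left(-205 + 214\right) + \left(-109 + 30 \left(-93\right)\right) = 9 - 2899 = -2890$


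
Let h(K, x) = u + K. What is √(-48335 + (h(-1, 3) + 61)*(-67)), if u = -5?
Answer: 102*I*√5 ≈ 228.08*I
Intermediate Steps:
h(K, x) = -5 + K
√(-48335 + (h(-1, 3) + 61)*(-67)) = √(-48335 + ((-5 - 1) + 61)*(-67)) = √(-48335 + (-6 + 61)*(-67)) = √(-48335 + 55*(-67)) = √(-48335 - 3685) = √(-52020) = 102*I*√5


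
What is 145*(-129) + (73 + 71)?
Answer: -18561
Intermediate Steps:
145*(-129) + (73 + 71) = -18705 + 144 = -18561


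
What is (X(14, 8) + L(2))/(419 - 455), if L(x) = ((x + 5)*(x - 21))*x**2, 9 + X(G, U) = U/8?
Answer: 15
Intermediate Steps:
X(G, U) = -9 + U/8
L(x) = x**2*(-21 + x)*(5 + x) (L(x) = ((5 + x)*(-21 + x))*x**2 = ((-21 + x)*(5 + x))*x**2 = x**2*(-21 + x)*(5 + x))
(X(14, 8) + L(2))/(419 - 455) = ((-9 + (1/8)*8) + 2**2*(-105 + 2**2 - 16*2))/(419 - 455) = ((-9 + 1) + 4*(-105 + 4 - 32))/(-36) = (-8 + 4*(-133))*(-1/36) = (-8 - 532)*(-1/36) = -540*(-1/36) = 15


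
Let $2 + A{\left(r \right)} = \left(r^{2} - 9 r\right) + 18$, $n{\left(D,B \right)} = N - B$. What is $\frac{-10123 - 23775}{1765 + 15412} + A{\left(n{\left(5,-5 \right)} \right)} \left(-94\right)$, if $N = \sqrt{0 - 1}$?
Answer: $\frac{8039292}{17177} - 94 i \approx 468.03 - 94.0 i$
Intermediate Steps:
$N = i$ ($N = \sqrt{-1} = i \approx 1.0 i$)
$n{\left(D,B \right)} = i - B$
$A{\left(r \right)} = 16 + r^{2} - 9 r$ ($A{\left(r \right)} = -2 + \left(\left(r^{2} - 9 r\right) + 18\right) = -2 + \left(18 + r^{2} - 9 r\right) = 16 + r^{2} - 9 r$)
$\frac{-10123 - 23775}{1765 + 15412} + A{\left(n{\left(5,-5 \right)} \right)} \left(-94\right) = \frac{-10123 - 23775}{1765 + 15412} + \left(16 + \left(i - -5\right)^{2} - 9 \left(i - -5\right)\right) \left(-94\right) = - \frac{33898}{17177} + \left(16 + \left(i + 5\right)^{2} - 9 \left(i + 5\right)\right) \left(-94\right) = \left(-33898\right) \frac{1}{17177} + \left(16 + \left(5 + i\right)^{2} - 9 \left(5 + i\right)\right) \left(-94\right) = - \frac{33898}{17177} + \left(16 + \left(5 + i\right)^{2} - \left(45 + 9 i\right)\right) \left(-94\right) = - \frac{33898}{17177} + \left(-29 + \left(5 + i\right)^{2} - 9 i\right) \left(-94\right) = - \frac{33898}{17177} + \left(2726 - 94 \left(5 + i\right)^{2} + 846 i\right) = \frac{46790604}{17177} - 94 \left(5 + i\right)^{2} + 846 i$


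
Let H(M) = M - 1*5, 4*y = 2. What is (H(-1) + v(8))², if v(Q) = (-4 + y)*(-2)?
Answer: 1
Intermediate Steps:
y = ½ (y = (¼)*2 = ½ ≈ 0.50000)
v(Q) = 7 (v(Q) = (-4 + ½)*(-2) = -7/2*(-2) = 7)
H(M) = -5 + M (H(M) = M - 5 = -5 + M)
(H(-1) + v(8))² = ((-5 - 1) + 7)² = (-6 + 7)² = 1² = 1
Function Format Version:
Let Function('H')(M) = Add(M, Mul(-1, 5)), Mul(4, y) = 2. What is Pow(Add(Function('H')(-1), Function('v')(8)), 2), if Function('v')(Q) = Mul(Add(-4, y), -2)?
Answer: 1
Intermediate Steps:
y = Rational(1, 2) (y = Mul(Rational(1, 4), 2) = Rational(1, 2) ≈ 0.50000)
Function('v')(Q) = 7 (Function('v')(Q) = Mul(Add(-4, Rational(1, 2)), -2) = Mul(Rational(-7, 2), -2) = 7)
Function('H')(M) = Add(-5, M) (Function('H')(M) = Add(M, -5) = Add(-5, M))
Pow(Add(Function('H')(-1), Function('v')(8)), 2) = Pow(Add(Add(-5, -1), 7), 2) = Pow(Add(-6, 7), 2) = Pow(1, 2) = 1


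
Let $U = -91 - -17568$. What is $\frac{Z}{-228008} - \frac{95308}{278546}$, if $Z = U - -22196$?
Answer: $- \frac{16390870961}{31755358184} \approx -0.51616$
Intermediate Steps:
$U = 17477$ ($U = -91 + 17568 = 17477$)
$Z = 39673$ ($Z = 17477 - -22196 = 17477 + 22196 = 39673$)
$\frac{Z}{-228008} - \frac{95308}{278546} = \frac{39673}{-228008} - \frac{95308}{278546} = 39673 \left(- \frac{1}{228008}\right) - \frac{47654}{139273} = - \frac{39673}{228008} - \frac{47654}{139273} = - \frac{16390870961}{31755358184}$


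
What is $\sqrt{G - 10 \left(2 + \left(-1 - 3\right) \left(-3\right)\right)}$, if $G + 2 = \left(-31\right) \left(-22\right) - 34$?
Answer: $\sqrt{506} \approx 22.494$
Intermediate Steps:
$G = 646$ ($G = -2 - -648 = -2 + \left(682 - 34\right) = -2 + 648 = 646$)
$\sqrt{G - 10 \left(2 + \left(-1 - 3\right) \left(-3\right)\right)} = \sqrt{646 - 10 \left(2 + \left(-1 - 3\right) \left(-3\right)\right)} = \sqrt{646 - 10 \left(2 - -12\right)} = \sqrt{646 - 10 \left(2 + 12\right)} = \sqrt{646 - 140} = \sqrt{506}$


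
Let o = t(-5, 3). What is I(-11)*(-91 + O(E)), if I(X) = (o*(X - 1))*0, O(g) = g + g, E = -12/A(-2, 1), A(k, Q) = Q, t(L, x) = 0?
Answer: 0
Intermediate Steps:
o = 0
E = -12 (E = -12/1 = -12*1 = -12)
O(g) = 2*g
I(X) = 0 (I(X) = (0*(X - 1))*0 = (0*(-1 + X))*0 = 0*0 = 0)
I(-11)*(-91 + O(E)) = 0*(-91 + 2*(-12)) = 0*(-91 - 24) = 0*(-115) = 0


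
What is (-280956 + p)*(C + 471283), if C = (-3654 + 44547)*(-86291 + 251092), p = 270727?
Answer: -68940172153904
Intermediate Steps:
C = 6739207293 (C = 40893*164801 = 6739207293)
(-280956 + p)*(C + 471283) = (-280956 + 270727)*(6739207293 + 471283) = -10229*6739678576 = -68940172153904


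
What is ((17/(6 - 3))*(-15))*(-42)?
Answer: 3570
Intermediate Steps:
((17/(6 - 3))*(-15))*(-42) = ((17/3)*(-15))*(-42) = -85*(-42) = 3570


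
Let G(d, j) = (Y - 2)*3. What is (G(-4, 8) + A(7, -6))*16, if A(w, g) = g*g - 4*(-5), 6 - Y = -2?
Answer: 1184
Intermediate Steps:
Y = 8 (Y = 6 - 1*(-2) = 6 + 2 = 8)
A(w, g) = 20 + g² (A(w, g) = g² + 20 = 20 + g²)
G(d, j) = 18 (G(d, j) = (8 - 2)*3 = 6*3 = 18)
(G(-4, 8) + A(7, -6))*16 = (18 + (20 + (-6)²))*16 = (18 + (20 + 36))*16 = (18 + 56)*16 = 74*16 = 1184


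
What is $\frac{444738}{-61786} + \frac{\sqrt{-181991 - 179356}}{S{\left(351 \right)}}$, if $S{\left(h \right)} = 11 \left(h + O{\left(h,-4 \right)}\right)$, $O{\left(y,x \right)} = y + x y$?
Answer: $- \frac{222369}{30893} - \frac{i \sqrt{361347}}{7722} \approx -7.198 - 0.077845 i$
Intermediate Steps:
$S{\left(h \right)} = - 22 h$ ($S{\left(h \right)} = 11 \left(h + h \left(1 - 4\right)\right) = 11 \left(h + h \left(-3\right)\right) = 11 \left(h - 3 h\right) = 11 \left(- 2 h\right) = - 22 h$)
$\frac{444738}{-61786} + \frac{\sqrt{-181991 - 179356}}{S{\left(351 \right)}} = \frac{444738}{-61786} + \frac{\sqrt{-181991 - 179356}}{\left(-22\right) 351} = 444738 \left(- \frac{1}{61786}\right) + \frac{\sqrt{-361347}}{-7722} = - \frac{222369}{30893} + i \sqrt{361347} \left(- \frac{1}{7722}\right) = - \frac{222369}{30893} - \frac{i \sqrt{361347}}{7722}$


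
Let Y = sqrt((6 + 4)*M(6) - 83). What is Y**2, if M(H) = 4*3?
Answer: 37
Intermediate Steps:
M(H) = 12
Y = sqrt(37) (Y = sqrt((6 + 4)*12 - 83) = sqrt(10*12 - 83) = sqrt(120 - 83) = sqrt(37) ≈ 6.0828)
Y**2 = (sqrt(37))**2 = 37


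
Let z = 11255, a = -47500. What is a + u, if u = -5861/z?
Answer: -534618361/11255 ≈ -47501.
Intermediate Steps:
u = -5861/11255 ≈ -0.52075
a + u = -47500 - 5861/11255 = -534618361/11255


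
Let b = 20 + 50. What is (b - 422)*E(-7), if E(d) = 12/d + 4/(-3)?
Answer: 22528/21 ≈ 1072.8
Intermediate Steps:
E(d) = -4/3 + 12/d (E(d) = 12/d + 4*(-1/3) = 12/d - 4/3 = -4/3 + 12/d)
b = 70
(b - 422)*E(-7) = (70 - 422)*(-4/3 + 12/(-7)) = -352*(-4/3 + 12*(-1/7)) = -352*(-4/3 - 12/7) = -352*(-64/21) = 22528/21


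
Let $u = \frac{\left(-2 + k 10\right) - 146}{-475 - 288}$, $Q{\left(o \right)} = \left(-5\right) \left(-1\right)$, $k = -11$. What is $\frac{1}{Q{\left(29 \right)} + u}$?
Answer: $\frac{763}{4073} \approx 0.18733$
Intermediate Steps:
$Q{\left(o \right)} = 5$
$u = \frac{258}{763}$ ($u = \frac{\left(-2 - 110\right) - 146}{-475 - 288} = \frac{\left(-2 - 110\right) - 146}{-763} = \left(-112 - 146\right) \left(- \frac{1}{763}\right) = \left(-258\right) \left(- \frac{1}{763}\right) = \frac{258}{763} \approx 0.33814$)
$\frac{1}{Q{\left(29 \right)} + u} = \frac{1}{5 + \frac{258}{763}} = \frac{1}{\frac{4073}{763}} = \frac{763}{4073}$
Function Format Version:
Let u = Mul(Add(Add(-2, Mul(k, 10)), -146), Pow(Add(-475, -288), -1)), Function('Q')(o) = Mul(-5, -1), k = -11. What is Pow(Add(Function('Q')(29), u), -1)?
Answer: Rational(763, 4073) ≈ 0.18733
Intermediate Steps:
Function('Q')(o) = 5
u = Rational(258, 763) (u = Mul(Add(Add(-2, Mul(-11, 10)), -146), Pow(Add(-475, -288), -1)) = Mul(Add(Add(-2, -110), -146), Pow(-763, -1)) = Mul(Add(-112, -146), Rational(-1, 763)) = Mul(-258, Rational(-1, 763)) = Rational(258, 763) ≈ 0.33814)
Pow(Add(Function('Q')(29), u), -1) = Pow(Add(5, Rational(258, 763)), -1) = Pow(Rational(4073, 763), -1) = Rational(763, 4073)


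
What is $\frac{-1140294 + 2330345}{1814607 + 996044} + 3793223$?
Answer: $\frac{10661427208224}{2810651} \approx 3.7932 \cdot 10^{6}$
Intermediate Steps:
$\frac{-1140294 + 2330345}{1814607 + 996044} + 3793223 = \frac{1190051}{2810651} + 3793223 = \frac{10661427208224}{2810651}$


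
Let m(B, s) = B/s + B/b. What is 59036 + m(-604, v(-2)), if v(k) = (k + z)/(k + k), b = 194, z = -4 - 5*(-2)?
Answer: 5784778/97 ≈ 59637.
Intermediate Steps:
z = 6 (z = -4 + 10 = 6)
v(k) = (6 + k)/(2*k) (v(k) = (k + 6)/(k + k) = (6 + k)/((2*k)) = (6 + k)*(1/(2*k)) = (6 + k)/(2*k))
m(B, s) = B/194 + B/s (m(B, s) = B/s + B/194 = B/194 + B/s)
59036 + m(-604, v(-2)) = 59036 + ((1/194)*(-604) - 604*(-4/(6 - 2))) = 59036 + (-302/97 - 604/((1/2)*(-1/2)*4)) = 59036 + (-302/97 - 604/(-1)) = 59036 + (-302/97 - 604*(-1)) = 59036 + (-302/97 + 604) = 59036 + 58286/97 = 5784778/97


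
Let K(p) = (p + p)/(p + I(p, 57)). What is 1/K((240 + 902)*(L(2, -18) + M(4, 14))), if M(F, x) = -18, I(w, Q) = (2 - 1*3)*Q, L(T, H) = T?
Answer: 18329/36544 ≈ 0.50156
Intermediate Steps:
I(w, Q) = -Q (I(w, Q) = (2 - 3)*Q = -Q)
K(p) = 2*p/(-57 + p) (K(p) = (p + p)/(p - 1*57) = (2*p)/(p - 57) = (2*p)/(-57 + p) = 2*p/(-57 + p))
1/K((240 + 902)*(L(2, -18) + M(4, 14))) = 1/(2*((240 + 902)*(2 - 18))/(-57 + (240 + 902)*(2 - 18))) = 1/(2*(1142*(-16))/(-57 + 1142*(-16))) = 1/(2*(-18272)/(-57 - 18272)) = 1/(2*(-18272)/(-18329)) = 1/(2*(-18272)*(-1/18329)) = 1/(36544/18329) = 18329/36544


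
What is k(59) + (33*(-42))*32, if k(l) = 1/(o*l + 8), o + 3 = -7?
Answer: -25812865/582 ≈ -44352.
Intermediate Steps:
o = -10 (o = -3 - 7 = -10)
k(l) = 1/(8 - 10*l) (k(l) = 1/(-10*l + 8) = 1/(8 - 10*l))
k(59) + (33*(-42))*32 = 1/(2*(4 - 5*59)) + (33*(-42))*32 = 1/(2*(4 - 295)) - 1386*32 = (1/2)/(-291) - 44352 = (1/2)*(-1/291) - 44352 = -1/582 - 44352 = -25812865/582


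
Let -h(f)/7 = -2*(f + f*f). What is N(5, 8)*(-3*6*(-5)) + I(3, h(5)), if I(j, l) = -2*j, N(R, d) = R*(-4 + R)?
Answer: 444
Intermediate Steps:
h(f) = 14*f + 14*f² (h(f) = -(-14)*(f + f*f) = -(-14)*(f + f²) = -7*(-2*f - 2*f²) = 14*f + 14*f²)
N(5, 8)*(-3*6*(-5)) + I(3, h(5)) = (5*(-4 + 5))*(-3*6*(-5)) - 2*3 = (5*1)*(-18*(-5)) - 6 = 5*90 - 6 = 450 - 6 = 444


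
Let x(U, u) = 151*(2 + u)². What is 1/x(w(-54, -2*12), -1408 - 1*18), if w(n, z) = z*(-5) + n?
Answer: 1/306194176 ≈ 3.2659e-9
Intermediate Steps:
w(n, z) = n - 5*z (w(n, z) = -5*z + n = n - 5*z)
1/x(w(-54, -2*12), -1408 - 1*18) = 1/(151*(2 + (-1408 - 1*18))²) = 1/(151*(2 + (-1408 - 18))²) = 1/(151*(2 - 1426)²) = 1/(151*(-1424)²) = 1/(151*2027776) = 1/306194176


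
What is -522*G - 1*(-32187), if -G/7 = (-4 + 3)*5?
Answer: 13917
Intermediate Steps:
G = 35 (G = -7*(-4 + 3)*5 = -(-7)*5 = -7*(-5) = 35)
-522*G - 1*(-32187) = -522*35 - 1*(-32187) = -18270 + 32187 = 13917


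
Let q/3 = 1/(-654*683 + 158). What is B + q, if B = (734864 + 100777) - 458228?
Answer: 168523962409/446524 ≈ 3.7741e+5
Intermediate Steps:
B = 377413 (B = 835641 - 458228 = 377413)
q = -3/446524 (q = 3/(-654*683 + 158) = 3/(-446682 + 158) = 3/(-446524) = 3*(-1/446524) = -3/446524 ≈ -6.7186e-6)
B + q = 377413 - 3/446524 = 168523962409/446524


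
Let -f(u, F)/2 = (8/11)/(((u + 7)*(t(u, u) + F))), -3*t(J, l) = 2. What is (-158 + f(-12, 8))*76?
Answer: -7263016/605 ≈ -12005.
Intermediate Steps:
t(J, l) = -⅔ (t(J, l) = -⅓*2 = -⅔)
f(u, F) = -16/(11*(7 + u)*(-⅔ + F)) (f(u, F) = -2*8/11/((u + 7)*(-⅔ + F)) = -2*8*(1/11)/((7 + u)*(-⅔ + F)) = -16*1/((7 + u)*(-⅔ + F))/11 = -16/(11*(7 + u)*(-⅔ + F)))
(-158 + f(-12, 8))*76 = (-158 - 48/(-154 - 22*(-12) + 231*8 + 33*8*(-12)))*76 = (-158 - 48/(-154 + 264 + 1848 - 3168))*76 = (-158 - 48/(-1210))*76 = (-158 - 48*(-1/1210))*76 = (-158 + 24/605)*76 = -95566/605*76 = -7263016/605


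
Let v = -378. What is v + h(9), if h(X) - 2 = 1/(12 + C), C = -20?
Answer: -3009/8 ≈ -376.13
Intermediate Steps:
h(X) = 15/8 (h(X) = 2 + 1/(12 - 20) = 2 + 1/(-8) = 2 - ⅛ = 15/8)
v + h(9) = -378 + 15/8 = -3009/8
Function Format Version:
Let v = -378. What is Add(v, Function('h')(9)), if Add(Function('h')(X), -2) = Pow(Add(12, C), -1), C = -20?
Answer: Rational(-3009, 8) ≈ -376.13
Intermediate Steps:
Function('h')(X) = Rational(15, 8) (Function('h')(X) = Add(2, Pow(Add(12, -20), -1)) = Add(2, Pow(-8, -1)) = Add(2, Rational(-1, 8)) = Rational(15, 8))
Add(v, Function('h')(9)) = Add(-378, Rational(15, 8)) = Rational(-3009, 8)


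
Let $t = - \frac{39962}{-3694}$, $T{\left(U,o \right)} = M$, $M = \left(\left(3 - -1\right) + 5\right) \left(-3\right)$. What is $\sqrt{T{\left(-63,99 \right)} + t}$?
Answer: $\frac{8 i \sqrt{862549}}{1847} \approx 4.0227 i$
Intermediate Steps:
$M = -27$ ($M = \left(\left(3 + 1\right) + 5\right) \left(-3\right) = \left(4 + 5\right) \left(-3\right) = 9 \left(-3\right) = -27$)
$T{\left(U,o \right)} = -27$
$t = \frac{19981}{1847}$ ($t = \left(-39962\right) \left(- \frac{1}{3694}\right) = \frac{19981}{1847} \approx 10.818$)
$\sqrt{T{\left(-63,99 \right)} + t} = \sqrt{-27 + \frac{19981}{1847}} = \sqrt{- \frac{29888}{1847}} = \frac{8 i \sqrt{862549}}{1847}$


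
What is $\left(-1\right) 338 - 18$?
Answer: $-356$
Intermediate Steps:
$\left(-1\right) 338 - 18 = -338 - 18 = -356$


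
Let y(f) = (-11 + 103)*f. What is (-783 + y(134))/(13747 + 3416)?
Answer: 11545/17163 ≈ 0.67267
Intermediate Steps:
y(f) = 92*f
(-783 + y(134))/(13747 + 3416) = (-783 + 92*134)/(13747 + 3416) = (-783 + 12328)/17163 = 11545*(1/17163) = 11545/17163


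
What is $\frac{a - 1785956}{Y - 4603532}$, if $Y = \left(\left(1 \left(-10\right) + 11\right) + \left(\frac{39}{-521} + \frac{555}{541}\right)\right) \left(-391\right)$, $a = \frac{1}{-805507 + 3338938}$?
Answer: $\frac{1275307236314860135}{3287813663833175169} \approx 0.38789$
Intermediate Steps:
$a = \frac{1}{2533431} \approx 3.9472 \cdot 10^{-7}$
$Y = - \frac{215017547}{281861}$ ($Y = \left(\left(-10 + 11\right) + \left(39 \left(- \frac{1}{521}\right) + 555 \cdot \frac{1}{541}\right)\right) \left(-391\right) = \left(1 + \left(- \frac{39}{521} + \frac{555}{541}\right)\right) \left(-391\right) = \left(1 + \frac{268056}{281861}\right) \left(-391\right) = \frac{549917}{281861} \left(-391\right) = - \frac{215017547}{281861} \approx -762.85$)
$\frac{a - 1785956}{Y - 4603532} = \frac{\frac{1}{2533431} - 1785956}{- \frac{215017547}{281861} - 4603532} = - \frac{4524596295035}{2533431 \left(- \frac{1297771150599}{281861}\right)} = \left(- \frac{4524596295035}{2533431}\right) \left(- \frac{281861}{1297771150599}\right) = \frac{1275307236314860135}{3287813663833175169}$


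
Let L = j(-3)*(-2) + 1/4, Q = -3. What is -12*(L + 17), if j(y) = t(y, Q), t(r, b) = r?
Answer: -279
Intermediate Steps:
j(y) = y
L = 25/4 (L = -3*(-2) + 1/4 = 6 + ¼ = 25/4 ≈ 6.2500)
-12*(L + 17) = -12*(25/4 + 17) = -12*93/4 = -279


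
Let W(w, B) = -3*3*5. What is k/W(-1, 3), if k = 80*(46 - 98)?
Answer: 832/9 ≈ 92.444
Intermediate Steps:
W(w, B) = -45 (W(w, B) = -9*5 = -45)
k = -4160 (k = 80*(-52) = -4160)
k/W(-1, 3) = -4160/(-45) = -1/45*(-4160) = 832/9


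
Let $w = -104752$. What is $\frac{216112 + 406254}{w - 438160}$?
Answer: $- \frac{311183}{271456} \approx -1.1463$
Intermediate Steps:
$\frac{216112 + 406254}{w - 438160} = \frac{216112 + 406254}{-104752 - 438160} = \frac{622366}{-542912} = 622366 \left(- \frac{1}{542912}\right) = - \frac{311183}{271456}$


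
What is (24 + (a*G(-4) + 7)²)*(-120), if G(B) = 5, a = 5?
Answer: -125760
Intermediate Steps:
(24 + (a*G(-4) + 7)²)*(-120) = (24 + (5*5 + 7)²)*(-120) = (24 + (25 + 7)²)*(-120) = (24 + 32²)*(-120) = (24 + 1024)*(-120) = 1048*(-120) = -125760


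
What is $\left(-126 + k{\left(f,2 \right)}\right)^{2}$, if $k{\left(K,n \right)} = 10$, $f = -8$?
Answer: $13456$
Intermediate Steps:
$\left(-126 + k{\left(f,2 \right)}\right)^{2} = \left(-126 + 10\right)^{2} = \left(-116\right)^{2} = 13456$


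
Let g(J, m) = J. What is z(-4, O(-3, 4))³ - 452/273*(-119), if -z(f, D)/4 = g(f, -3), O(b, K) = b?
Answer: 167428/39 ≈ 4293.0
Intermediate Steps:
z(f, D) = -4*f
z(-4, O(-3, 4))³ - 452/273*(-119) = (-4*(-4))³ - 452/273*(-119) = 16³ - 452*1/273*(-119) = 4096 - 452/273*(-119) = 4096 + 7684/39 = 167428/39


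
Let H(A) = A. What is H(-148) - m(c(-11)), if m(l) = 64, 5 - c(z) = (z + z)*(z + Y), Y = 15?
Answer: -212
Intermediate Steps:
c(z) = 5 - 2*z*(15 + z) (c(z) = 5 - (z + z)*(z + 15) = 5 - 2*z*(15 + z))
H(-148) - m(c(-11)) = -148 - 1*64 = -148 - 64 = -212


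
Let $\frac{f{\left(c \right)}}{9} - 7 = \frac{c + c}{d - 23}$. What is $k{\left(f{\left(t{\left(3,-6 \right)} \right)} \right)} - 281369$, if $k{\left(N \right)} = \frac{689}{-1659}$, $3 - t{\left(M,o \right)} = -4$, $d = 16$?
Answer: $- \frac{466791860}{1659} \approx -2.8137 \cdot 10^{5}$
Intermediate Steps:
$t{\left(M,o \right)} = 7$ ($t{\left(M,o \right)} = 3 - -4 = 3 + 4 = 7$)
$f{\left(c \right)} = 63 - \frac{18 c}{7}$ ($f{\left(c \right)} = 63 + 9 \frac{c + c}{16 - 23} = 63 + 9 \frac{2 c}{-7} = 63 + 9 \cdot 2 c \left(- \frac{1}{7}\right) = 63 + 9 \left(- \frac{2 c}{7}\right) = 63 - \frac{18 c}{7}$)
$k{\left(N \right)} = - \frac{689}{1659}$ ($k{\left(N \right)} = 689 \left(- \frac{1}{1659}\right) = - \frac{689}{1659}$)
$k{\left(f{\left(t{\left(3,-6 \right)} \right)} \right)} - 281369 = - \frac{689}{1659} - 281369 = - \frac{466791860}{1659}$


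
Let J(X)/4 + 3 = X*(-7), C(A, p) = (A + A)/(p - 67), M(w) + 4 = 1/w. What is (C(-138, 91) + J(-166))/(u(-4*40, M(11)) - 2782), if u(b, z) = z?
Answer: -33913/20430 ≈ -1.6600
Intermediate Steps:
M(w) = -4 + 1/w
C(A, p) = 2*A/(-67 + p) (C(A, p) = (2*A)/(-67 + p) = 2*A/(-67 + p))
J(X) = -12 - 28*X (J(X) = -12 + 4*(X*(-7)) = -12 + 4*(-7*X) = -12 - 28*X)
(C(-138, 91) + J(-166))/(u(-4*40, M(11)) - 2782) = (2*(-138)/(-67 + 91) + (-12 - 28*(-166)))/((-4 + 1/11) - 2782) = (2*(-138)/24 + (-12 + 4648))/((-4 + 1/11) - 2782) = (2*(-138)*(1/24) + 4636)/(-43/11 - 2782) = (-23/2 + 4636)/(-30645/11) = (9249/2)*(-11/30645) = -33913/20430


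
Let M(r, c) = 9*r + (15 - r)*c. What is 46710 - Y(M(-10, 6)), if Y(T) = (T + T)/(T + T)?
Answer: 46709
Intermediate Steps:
M(r, c) = 9*r + c*(15 - r)
Y(T) = 1 (Y(T) = (2*T)/((2*T)) = (2*T)*(1/(2*T)) = 1)
46710 - Y(M(-10, 6)) = 46710 - 1*1 = 46710 - 1 = 46709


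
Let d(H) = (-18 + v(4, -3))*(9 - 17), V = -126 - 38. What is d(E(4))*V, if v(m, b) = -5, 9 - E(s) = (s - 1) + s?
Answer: -30176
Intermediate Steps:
E(s) = 10 - 2*s (E(s) = 9 - ((s - 1) + s) = 9 - ((-1 + s) + s) = 9 - (-1 + 2*s) = 9 + (1 - 2*s) = 10 - 2*s)
V = -164
d(H) = 184 (d(H) = (-18 - 5)*(9 - 17) = -23*(-8) = 184)
d(E(4))*V = 184*(-164) = -30176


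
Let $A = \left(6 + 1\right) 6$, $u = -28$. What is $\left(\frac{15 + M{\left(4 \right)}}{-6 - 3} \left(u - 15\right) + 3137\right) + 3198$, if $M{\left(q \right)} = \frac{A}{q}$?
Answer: $\frac{38741}{6} \approx 6456.8$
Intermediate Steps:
$A = 42$ ($A = 7 \cdot 6 = 42$)
$M{\left(q \right)} = \frac{42}{q}$
$\left(\frac{15 + M{\left(4 \right)}}{-6 - 3} \left(u - 15\right) + 3137\right) + 3198 = \left(\frac{15 + \frac{42}{4}}{-6 - 3} \left(-28 - 15\right) + 3137\right) + 3198 = \left(\frac{15 + 42 \cdot \frac{1}{4}}{-9} \left(-43\right) + 3137\right) + 3198 = \left(\left(15 + \frac{21}{2}\right) \left(- \frac{1}{9}\right) \left(-43\right) + 3137\right) + 3198 = \left(\frac{51}{2} \left(- \frac{1}{9}\right) \left(-43\right) + 3137\right) + 3198 = \left(\left(- \frac{17}{6}\right) \left(-43\right) + 3137\right) + 3198 = \left(\frac{731}{6} + 3137\right) + 3198 = \frac{19553}{6} + 3198 = \frac{38741}{6}$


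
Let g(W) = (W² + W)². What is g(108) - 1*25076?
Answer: 138554908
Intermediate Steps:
g(W) = (W + W²)²
g(108) - 1*25076 = 108²*(1 + 108)² - 1*25076 = 11664*109² - 25076 = 11664*11881 - 25076 = 138579984 - 25076 = 138554908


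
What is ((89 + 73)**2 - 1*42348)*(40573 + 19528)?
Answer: -967866504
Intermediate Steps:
((89 + 73)**2 - 1*42348)*(40573 + 19528) = (162**2 - 42348)*60101 = (26244 - 42348)*60101 = -16104*60101 = -967866504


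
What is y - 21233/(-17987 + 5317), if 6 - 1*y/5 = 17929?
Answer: -1135400817/12670 ≈ -89613.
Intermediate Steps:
y = -89615 (y = 30 - 5*17929 = 30 - 89645 = -89615)
y - 21233/(-17987 + 5317) = -89615 - 21233/(-17987 + 5317) = -89615 - 21233/(-12670) = -89615 - 21233*(-1)/12670 = -89615 - 1*(-21233/12670) = -89615 + 21233/12670 = -1135400817/12670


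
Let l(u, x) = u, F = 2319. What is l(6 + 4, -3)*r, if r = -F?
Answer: -23190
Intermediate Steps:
r = -2319 (r = -1*2319 = -2319)
l(6 + 4, -3)*r = (6 + 4)*(-2319) = 10*(-2319) = -23190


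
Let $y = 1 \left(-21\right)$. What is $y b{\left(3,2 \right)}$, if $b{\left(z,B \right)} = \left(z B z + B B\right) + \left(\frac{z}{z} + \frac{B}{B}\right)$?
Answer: $-504$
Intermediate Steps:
$y = -21$
$b{\left(z,B \right)} = 2 + B^{2} + B z^{2}$ ($b{\left(z,B \right)} = \left(B z z + B^{2}\right) + \left(1 + 1\right) = \left(B z^{2} + B^{2}\right) + 2 = \left(B^{2} + B z^{2}\right) + 2 = 2 + B^{2} + B z^{2}$)
$y b{\left(3,2 \right)} = - 21 \left(2 + 2^{2} + 2 \cdot 3^{2}\right) = - 21 \left(2 + 4 + 2 \cdot 9\right) = - 21 \left(2 + 4 + 18\right) = \left(-21\right) 24 = -504$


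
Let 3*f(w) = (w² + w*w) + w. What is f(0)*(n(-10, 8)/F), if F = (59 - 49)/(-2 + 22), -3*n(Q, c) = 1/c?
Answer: 0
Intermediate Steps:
n(Q, c) = -1/(3*c)
F = ½ (F = 10/20 = 10*(1/20) = ½ ≈ 0.50000)
f(w) = w/3 + 2*w²/3 (f(w) = ((w² + w*w) + w)/3 = ((w² + w²) + w)/3 = (2*w² + w)/3 = (w + 2*w²)/3 = w/3 + 2*w²/3)
f(0)*(n(-10, 8)/F) = ((⅓)*0*(1 + 2*0))*((-⅓/8)/(½)) = ((⅓)*0*(1 + 0))*(-⅓*⅛*2) = ((⅓)*0*1)*(-1/24*2) = 0*(-1/12) = 0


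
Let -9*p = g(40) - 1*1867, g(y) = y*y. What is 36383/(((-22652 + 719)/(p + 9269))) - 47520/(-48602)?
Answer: -24662497638328/1598981499 ≈ -15424.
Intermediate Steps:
g(y) = y²
p = 89/3 (p = -(40² - 1*1867)/9 = -(1600 - 1867)/9 = -⅑*(-267) = 89/3 ≈ 29.667)
36383/(((-22652 + 719)/(p + 9269))) - 47520/(-48602) = 36383/(((-22652 + 719)/(89/3 + 9269))) - 47520/(-48602) = 36383/((-21933/27896/3)) - 47520*(-1/48602) = 36383/((-21933*3/27896)) + 23760/24301 = 36383/(-65799/27896) + 23760/24301 = 36383*(-27896/65799) + 23760/24301 = -1014940168/65799 + 23760/24301 = -24662497638328/1598981499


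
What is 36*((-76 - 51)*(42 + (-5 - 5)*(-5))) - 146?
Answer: -420770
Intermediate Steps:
36*((-76 - 51)*(42 + (-5 - 5)*(-5))) - 146 = 36*(-127*(42 - 10*(-5))) - 146 = 36*(-127*(42 + 50)) - 146 = 36*(-127*92) - 146 = 36*(-11684) - 146 = -420624 - 146 = -420770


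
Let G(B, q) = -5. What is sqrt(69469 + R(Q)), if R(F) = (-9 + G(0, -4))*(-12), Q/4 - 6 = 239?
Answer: sqrt(69637) ≈ 263.89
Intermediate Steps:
Q = 980 (Q = 24 + 4*239 = 24 + 956 = 980)
R(F) = 168 (R(F) = (-9 - 5)*(-12) = -14*(-12) = 168)
sqrt(69469 + R(Q)) = sqrt(69469 + 168) = sqrt(69637)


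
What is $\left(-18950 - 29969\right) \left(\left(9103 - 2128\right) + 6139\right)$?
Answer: $-641523766$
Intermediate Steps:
$\left(-18950 - 29969\right) \left(\left(9103 - 2128\right) + 6139\right) = - 48919 \left(6975 + 6139\right) = \left(-48919\right) 13114 = -641523766$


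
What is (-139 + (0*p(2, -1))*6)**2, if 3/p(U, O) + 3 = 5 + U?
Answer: 19321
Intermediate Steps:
p(U, O) = 3/(2 + U) (p(U, O) = 3/(-3 + (5 + U)) = 3/(2 + U))
(-139 + (0*p(2, -1))*6)**2 = (-139 + (0*(3/(2 + 2)))*6)**2 = (-139 + (0*(3/4))*6)**2 = (-139 + 0*6)**2 = (-139 + 0)**2 = (-139)**2 = 19321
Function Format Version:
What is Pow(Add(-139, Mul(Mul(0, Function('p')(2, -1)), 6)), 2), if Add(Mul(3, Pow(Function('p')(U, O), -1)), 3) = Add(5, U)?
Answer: 19321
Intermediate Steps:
Function('p')(U, O) = Mul(3, Pow(Add(2, U), -1)) (Function('p')(U, O) = Mul(3, Pow(Add(-3, Add(5, U)), -1)) = Mul(3, Pow(Add(2, U), -1)))
Pow(Add(-139, Mul(Mul(0, Function('p')(2, -1)), 6)), 2) = Pow(Add(-139, Mul(Mul(0, Mul(3, Pow(Add(2, 2), -1))), 6)), 2) = Pow(Add(-139, Mul(Mul(0, Mul(3, Pow(4, -1))), 6)), 2) = Pow(Add(-139, Mul(Mul(0, Mul(3, Rational(1, 4))), 6)), 2) = Pow(Add(-139, Mul(Mul(0, Rational(3, 4)), 6)), 2) = Pow(Add(-139, Mul(0, 6)), 2) = Pow(Add(-139, 0), 2) = Pow(-139, 2) = 19321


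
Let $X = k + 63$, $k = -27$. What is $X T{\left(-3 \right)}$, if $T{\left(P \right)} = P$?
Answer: $-108$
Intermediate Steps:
$X = 36$ ($X = -27 + 63 = 36$)
$X T{\left(-3 \right)} = 36 \left(-3\right) = -108$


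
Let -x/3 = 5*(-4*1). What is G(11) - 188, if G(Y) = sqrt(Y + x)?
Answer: -188 + sqrt(71) ≈ -179.57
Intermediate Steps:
x = 60 (x = -15*(-4*1) = -15*(-4) = -3*(-20) = 60)
G(Y) = sqrt(60 + Y) (G(Y) = sqrt(Y + 60) = sqrt(60 + Y))
G(11) - 188 = sqrt(60 + 11) - 188 = sqrt(71) - 188 = -188 + sqrt(71)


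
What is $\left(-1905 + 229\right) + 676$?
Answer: $-1000$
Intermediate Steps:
$\left(-1905 + 229\right) + 676 = -1676 + 676 = -1000$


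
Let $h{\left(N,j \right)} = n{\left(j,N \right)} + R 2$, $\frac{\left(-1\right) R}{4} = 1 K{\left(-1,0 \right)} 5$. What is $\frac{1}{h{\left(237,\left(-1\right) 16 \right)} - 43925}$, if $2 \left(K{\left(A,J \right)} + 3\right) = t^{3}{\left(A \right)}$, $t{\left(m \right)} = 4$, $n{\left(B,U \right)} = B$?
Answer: $- \frac{1}{45101} \approx -2.2172 \cdot 10^{-5}$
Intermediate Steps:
$K{\left(A,J \right)} = 29$ ($K{\left(A,J \right)} = -3 + \frac{4^{3}}{2} = -3 + \frac{1}{2} \cdot 64 = -3 + 32 = 29$)
$R = -580$ ($R = - 4 \cdot 1 \cdot 29 \cdot 5 = - 4 \cdot 29 \cdot 5 = \left(-4\right) 145 = -580$)
$h{\left(N,j \right)} = -1160 + j$ ($h{\left(N,j \right)} = j - 1160 = -1160 + j$)
$\frac{1}{h{\left(237,\left(-1\right) 16 \right)} - 43925} = \frac{1}{\left(-1160 - 16\right) - 43925} = \frac{1}{-1176 - 43925} = \frac{1}{-45101} = - \frac{1}{45101}$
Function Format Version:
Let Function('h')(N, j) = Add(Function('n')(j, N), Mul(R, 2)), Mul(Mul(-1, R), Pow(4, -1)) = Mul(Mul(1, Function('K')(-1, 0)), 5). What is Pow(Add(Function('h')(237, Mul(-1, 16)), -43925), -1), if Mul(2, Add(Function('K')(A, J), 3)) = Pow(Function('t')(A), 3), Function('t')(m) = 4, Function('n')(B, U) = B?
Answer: Rational(-1, 45101) ≈ -2.2172e-5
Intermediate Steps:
Function('K')(A, J) = 29 (Function('K')(A, J) = Add(-3, Mul(Rational(1, 2), Pow(4, 3))) = Add(-3, Mul(Rational(1, 2), 64)) = Add(-3, 32) = 29)
R = -580 (R = Mul(-4, Mul(Mul(1, 29), 5)) = Mul(-4, Mul(29, 5)) = Mul(-4, 145) = -580)
Function('h')(N, j) = Add(-1160, j) (Function('h')(N, j) = Add(j, Mul(-580, 2)) = Add(j, -1160) = Add(-1160, j))
Pow(Add(Function('h')(237, Mul(-1, 16)), -43925), -1) = Pow(Add(Add(-1160, Mul(-1, 16)), -43925), -1) = Pow(Add(Add(-1160, -16), -43925), -1) = Pow(Add(-1176, -43925), -1) = Pow(-45101, -1) = Rational(-1, 45101)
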